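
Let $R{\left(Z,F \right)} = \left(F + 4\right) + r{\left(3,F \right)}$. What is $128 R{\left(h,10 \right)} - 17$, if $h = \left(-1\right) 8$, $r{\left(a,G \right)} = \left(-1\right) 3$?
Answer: $1391$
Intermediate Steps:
$r{\left(a,G \right)} = -3$
$h = -8$
$R{\left(Z,F \right)} = 1 + F$ ($R{\left(Z,F \right)} = \left(F + 4\right) - 3 = \left(4 + F\right) - 3 = 1 + F$)
$128 R{\left(h,10 \right)} - 17 = 128 \left(1 + 10\right) - 17 = 128 \cdot 11 - 17 = 1408 - 17 = 1391$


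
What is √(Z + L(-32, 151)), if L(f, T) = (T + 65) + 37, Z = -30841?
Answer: 2*I*√7647 ≈ 174.89*I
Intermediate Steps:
L(f, T) = 102 + T (L(f, T) = (65 + T) + 37 = 102 + T)
√(Z + L(-32, 151)) = √(-30841 + (102 + 151)) = √(-30841 + 253) = √(-30588) = 2*I*√7647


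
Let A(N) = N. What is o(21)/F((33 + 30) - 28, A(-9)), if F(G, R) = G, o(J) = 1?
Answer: 1/35 ≈ 0.028571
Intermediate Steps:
o(21)/F((33 + 30) - 28, A(-9)) = 1/((33 + 30) - 28) = 1/(63 - 28) = 1/35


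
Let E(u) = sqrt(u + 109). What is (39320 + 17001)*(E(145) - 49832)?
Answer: -2806588072 + 56321*sqrt(254) ≈ -2.8057e+9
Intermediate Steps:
E(u) = sqrt(109 + u)
(39320 + 17001)*(E(145) - 49832) = (39320 + 17001)*(sqrt(109 + 145) - 49832) = 56321*(sqrt(254) - 49832) = 56321*(-49832 + sqrt(254)) = -2806588072 + 56321*sqrt(254)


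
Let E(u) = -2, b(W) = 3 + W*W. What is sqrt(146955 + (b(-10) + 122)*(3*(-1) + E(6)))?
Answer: sqrt(145830) ≈ 381.88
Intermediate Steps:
b(W) = 3 + W**2
sqrt(146955 + (b(-10) + 122)*(3*(-1) + E(6))) = sqrt(146955 + ((3 + (-10)**2) + 122)*(3*(-1) - 2)) = sqrt(146955 + ((3 + 100) + 122)*(-3 - 2)) = sqrt(146955 + (103 + 122)*(-5)) = sqrt(146955 + 225*(-5)) = sqrt(146955 - 1125) = sqrt(145830)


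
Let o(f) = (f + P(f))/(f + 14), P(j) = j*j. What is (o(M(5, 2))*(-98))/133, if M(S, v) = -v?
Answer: -7/57 ≈ -0.12281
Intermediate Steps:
P(j) = j²
o(f) = (f + f²)/(14 + f) (o(f) = (f + f²)/(f + 14) = (f + f²)/(14 + f))
(o(M(5, 2))*(-98))/133 = (((-1*2)*(1 - 1*2)/(14 - 1*2))*(-98))/133 = (-2*(1 - 2)/(14 - 2)*(-98))*(1/133) = (-2*(-1)/12*(-98))*(1/133) = (-2*1/12*(-1)*(-98))*(1/133) = ((⅙)*(-98))*(1/133) = -49/3*1/133 = -7/57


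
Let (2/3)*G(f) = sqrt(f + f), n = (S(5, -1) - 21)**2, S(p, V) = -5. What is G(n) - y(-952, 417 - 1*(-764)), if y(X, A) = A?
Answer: -1181 + 39*sqrt(2) ≈ -1125.8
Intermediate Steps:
n = 676 (n = (-5 - 21)**2 = (-26)**2 = 676)
G(f) = 3*sqrt(2)*sqrt(f)/2 (G(f) = 3*sqrt(f + f)/2 = 3*sqrt(2*f)/2 = 3*(sqrt(2)*sqrt(f))/2 = 3*sqrt(2)*sqrt(f)/2)
G(n) - y(-952, 417 - 1*(-764)) = 3*sqrt(2)*sqrt(676)/2 - (417 - 1*(-764)) = (3/2)*sqrt(2)*26 - (417 + 764) = 39*sqrt(2) - 1*1181 = 39*sqrt(2) - 1181 = -1181 + 39*sqrt(2)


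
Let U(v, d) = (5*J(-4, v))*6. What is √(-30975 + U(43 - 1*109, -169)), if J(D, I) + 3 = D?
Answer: 9*I*√385 ≈ 176.59*I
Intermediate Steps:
J(D, I) = -3 + D
U(v, d) = -210 (U(v, d) = (5*(-3 - 4))*6 = (5*(-7))*6 = -35*6 = -210)
√(-30975 + U(43 - 1*109, -169)) = √(-30975 - 210) = √(-31185) = 9*I*√385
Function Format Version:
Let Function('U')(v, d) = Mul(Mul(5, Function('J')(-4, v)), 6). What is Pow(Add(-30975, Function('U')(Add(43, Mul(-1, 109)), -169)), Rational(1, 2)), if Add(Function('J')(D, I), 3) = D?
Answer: Mul(9, I, Pow(385, Rational(1, 2))) ≈ Mul(176.59, I)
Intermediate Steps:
Function('J')(D, I) = Add(-3, D)
Function('U')(v, d) = -210 (Function('U')(v, d) = Mul(Mul(5, Add(-3, -4)), 6) = Mul(Mul(5, -7), 6) = Mul(-35, 6) = -210)
Pow(Add(-30975, Function('U')(Add(43, Mul(-1, 109)), -169)), Rational(1, 2)) = Pow(Add(-30975, -210), Rational(1, 2)) = Pow(-31185, Rational(1, 2)) = Mul(9, I, Pow(385, Rational(1, 2)))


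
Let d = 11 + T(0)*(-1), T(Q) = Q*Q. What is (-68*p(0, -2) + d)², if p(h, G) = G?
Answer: 21609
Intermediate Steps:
T(Q) = Q²
d = 11 (d = 11 + 0²*(-1) = 11 + 0*(-1) = 11 + 0 = 11)
(-68*p(0, -2) + d)² = (-68*(-2) + 11)² = (136 + 11)² = 147² = 21609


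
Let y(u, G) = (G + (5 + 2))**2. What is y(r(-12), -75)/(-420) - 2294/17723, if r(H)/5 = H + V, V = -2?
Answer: -560234/50295 ≈ -11.139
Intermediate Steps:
r(H) = -10 + 5*H (r(H) = 5*(H - 2) = 5*(-2 + H) = -10 + 5*H)
y(u, G) = (7 + G)**2 (y(u, G) = (G + 7)**2 = (7 + G)**2)
y(r(-12), -75)/(-420) - 2294/17723 = (7 - 75)**2/(-420) - 2294/17723 = (-68)**2*(-1/420) - 2294*1/17723 = 4624*(-1/420) - 62/479 = -1156/105 - 62/479 = -560234/50295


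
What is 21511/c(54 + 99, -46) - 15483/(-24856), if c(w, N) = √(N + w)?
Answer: 1191/1912 + 21511*√107/107 ≈ 2080.2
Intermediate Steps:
21511/c(54 + 99, -46) - 15483/(-24856) = 21511/(√(-46 + (54 + 99))) - 15483/(-24856) = 21511/(√(-46 + 153)) - 15483*(-1/24856) = 21511/(√107) + 1191/1912 = 21511*(√107/107) + 1191/1912 = 21511*√107/107 + 1191/1912 = 1191/1912 + 21511*√107/107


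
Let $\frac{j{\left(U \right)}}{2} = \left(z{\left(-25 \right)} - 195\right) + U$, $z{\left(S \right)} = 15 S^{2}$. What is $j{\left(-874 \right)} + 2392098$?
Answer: $2408710$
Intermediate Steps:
$j{\left(U \right)} = 18360 + 2 U$ ($j{\left(U \right)} = 2 \left(\left(15 \left(-25\right)^{2} - 195\right) + U\right) = 2 \left(\left(15 \cdot 625 - 195\right) + U\right) = 2 \left(\left(9375 - 195\right) + U\right) = 2 \left(9180 + U\right) = 18360 + 2 U$)
$j{\left(-874 \right)} + 2392098 = \left(18360 + 2 \left(-874\right)\right) + 2392098 = \left(18360 - 1748\right) + 2392098 = 16612 + 2392098 = 2408710$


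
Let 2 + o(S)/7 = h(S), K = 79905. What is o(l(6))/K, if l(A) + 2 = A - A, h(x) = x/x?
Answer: -1/11415 ≈ -8.7604e-5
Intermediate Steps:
h(x) = 1
l(A) = -2 (l(A) = -2 + (A - A) = -2 + 0 = -2)
o(S) = -7 (o(S) = -14 + 7*1 = -14 + 7 = -7)
o(l(6))/K = -7/79905 = -7*1/79905 = -1/11415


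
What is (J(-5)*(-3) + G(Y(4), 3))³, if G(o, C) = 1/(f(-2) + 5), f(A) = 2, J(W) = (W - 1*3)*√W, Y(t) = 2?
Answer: (1 + 168*I*√5)³/343 ≈ -1234.3 - 1.5455e+5*I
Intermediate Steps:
J(W) = √W*(-3 + W) (J(W) = (W - 3)*√W = (-3 + W)*√W = √W*(-3 + W))
G(o, C) = ⅐ (G(o, C) = 1/(2 + 5) = 1/7 = ⅐)
(J(-5)*(-3) + G(Y(4), 3))³ = ((√(-5)*(-3 - 5))*(-3) + ⅐)³ = (((I*√5)*(-8))*(-3) + ⅐)³ = (-8*I*√5*(-3) + ⅐)³ = (24*I*√5 + ⅐)³ = (⅐ + 24*I*√5)³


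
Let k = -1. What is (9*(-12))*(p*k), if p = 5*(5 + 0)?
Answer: 2700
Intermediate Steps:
p = 25 (p = 5*5 = 25)
(9*(-12))*(p*k) = (9*(-12))*(25*(-1)) = -108*(-25) = 2700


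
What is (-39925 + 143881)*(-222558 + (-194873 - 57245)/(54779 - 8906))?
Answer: -353784973792304/15291 ≈ -2.3137e+10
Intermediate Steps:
(-39925 + 143881)*(-222558 + (-194873 - 57245)/(54779 - 8906)) = 103956*(-222558 - 252118/45873) = 103956*(-10209655252/45873) = -353784973792304/15291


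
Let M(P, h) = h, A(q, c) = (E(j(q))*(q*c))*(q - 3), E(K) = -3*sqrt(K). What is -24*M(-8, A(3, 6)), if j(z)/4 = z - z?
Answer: 0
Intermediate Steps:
j(z) = 0 (j(z) = 4*(z - z) = 4*0 = 0)
A(q, c) = 0 (A(q, c) = ((-3*sqrt(0))*(q*c))*(q - 3) = ((-3*0)*(c*q))*(-3 + q) = (0*(c*q))*(-3 + q) = 0*(-3 + q) = 0)
-24*M(-8, A(3, 6)) = -24*0 = 0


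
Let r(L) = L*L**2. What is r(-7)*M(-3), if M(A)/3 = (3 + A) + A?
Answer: 3087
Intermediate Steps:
r(L) = L**3
M(A) = 9 + 6*A (M(A) = 3*((3 + A) + A) = 3*(3 + 2*A) = 9 + 6*A)
r(-7)*M(-3) = (-7)**3*(9 + 6*(-3)) = -343*(9 - 18) = -343*(-9) = 3087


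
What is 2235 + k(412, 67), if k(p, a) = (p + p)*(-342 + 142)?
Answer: -162565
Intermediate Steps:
k(p, a) = -400*p (k(p, a) = (2*p)*(-200) = -400*p)
2235 + k(412, 67) = 2235 - 400*412 = 2235 - 164800 = -162565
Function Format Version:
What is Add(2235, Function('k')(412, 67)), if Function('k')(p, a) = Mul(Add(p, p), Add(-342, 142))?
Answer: -162565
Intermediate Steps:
Function('k')(p, a) = Mul(-400, p) (Function('k')(p, a) = Mul(Mul(2, p), -200) = Mul(-400, p))
Add(2235, Function('k')(412, 67)) = Add(2235, Mul(-400, 412)) = Add(2235, -164800) = -162565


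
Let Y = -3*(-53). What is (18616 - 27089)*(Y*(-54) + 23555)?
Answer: -126832337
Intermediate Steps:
Y = 159
(18616 - 27089)*(Y*(-54) + 23555) = (18616 - 27089)*(159*(-54) + 23555) = -8473*(-8586 + 23555) = -8473*14969 = -126832337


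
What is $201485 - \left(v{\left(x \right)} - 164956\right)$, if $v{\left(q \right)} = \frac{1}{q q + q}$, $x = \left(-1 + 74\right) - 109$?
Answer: $\frac{461715659}{1260} \approx 3.6644 \cdot 10^{5}$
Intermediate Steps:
$x = -36$ ($x = 73 - 109 = -36$)
$v{\left(q \right)} = \frac{1}{q + q^{2}}$ ($v{\left(q \right)} = \frac{1}{q^{2} + q} = \frac{1}{q + q^{2}}$)
$201485 - \left(v{\left(x \right)} - 164956\right) = 201485 - \left(\frac{1}{\left(-36\right) \left(1 - 36\right)} - 164956\right) = 201485 - \left(- \frac{1}{36 \left(-35\right)} - 164956\right) = 201485 - \left(\left(- \frac{1}{36}\right) \left(- \frac{1}{35}\right) - 164956\right) = 201485 - \left(\frac{1}{1260} - 164956\right) = 201485 - - \frac{207844559}{1260} = 201485 + \frac{207844559}{1260} = \frac{461715659}{1260}$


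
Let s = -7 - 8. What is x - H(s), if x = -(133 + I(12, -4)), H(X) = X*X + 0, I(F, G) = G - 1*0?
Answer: -354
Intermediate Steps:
I(F, G) = G (I(F, G) = G + 0 = G)
s = -15
H(X) = X² (H(X) = X² + 0 = X²)
x = -129 (x = -(133 - 4) = -1*129 = -129)
x - H(s) = -129 - 1*(-15)² = -129 - 1*225 = -129 - 225 = -354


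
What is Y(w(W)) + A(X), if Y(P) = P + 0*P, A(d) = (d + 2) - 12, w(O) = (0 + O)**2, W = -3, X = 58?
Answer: 57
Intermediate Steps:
w(O) = O**2
A(d) = -10 + d (A(d) = (2 + d) - 12 = -10 + d)
Y(P) = P (Y(P) = P + 0 = P)
Y(w(W)) + A(X) = (-3)**2 + (-10 + 58) = 9 + 48 = 57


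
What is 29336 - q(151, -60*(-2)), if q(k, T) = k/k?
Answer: 29335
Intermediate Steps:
q(k, T) = 1
29336 - q(151, -60*(-2)) = 29336 - 1*1 = 29336 - 1 = 29335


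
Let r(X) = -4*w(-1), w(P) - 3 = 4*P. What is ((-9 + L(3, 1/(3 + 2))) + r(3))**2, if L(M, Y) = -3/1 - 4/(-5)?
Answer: 1296/25 ≈ 51.840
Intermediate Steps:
w(P) = 3 + 4*P
r(X) = 4 (r(X) = -4*(3 + 4*(-1)) = -4*(3 - 4) = -4*(-1) = 4)
L(M, Y) = -11/5 (L(M, Y) = -3*1 - 4*(-1/5) = -3 + 4/5 = -11/5)
((-9 + L(3, 1/(3 + 2))) + r(3))**2 = ((-9 - 11/5) + 4)**2 = (-56/5 + 4)**2 = (-36/5)**2 = 1296/25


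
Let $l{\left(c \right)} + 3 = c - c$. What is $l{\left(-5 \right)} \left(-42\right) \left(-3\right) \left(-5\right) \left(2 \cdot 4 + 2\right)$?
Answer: $18900$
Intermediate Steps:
$l{\left(c \right)} = -3$ ($l{\left(c \right)} = -3 + \left(c - c\right) = -3 + 0 = -3$)
$l{\left(-5 \right)} \left(-42\right) \left(-3\right) \left(-5\right) \left(2 \cdot 4 + 2\right) = \left(-3\right) \left(-42\right) \left(-3\right) \left(-5\right) \left(2 \cdot 4 + 2\right) = 126 \cdot 15 \left(8 + 2\right) = 126 \cdot 15 \cdot 10 = 126 \cdot 150 = 18900$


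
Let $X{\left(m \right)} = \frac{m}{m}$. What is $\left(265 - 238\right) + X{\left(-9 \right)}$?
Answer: $28$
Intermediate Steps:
$X{\left(m \right)} = 1$
$\left(265 - 238\right) + X{\left(-9 \right)} = \left(265 - 238\right) + 1 = 27 + 1 = 28$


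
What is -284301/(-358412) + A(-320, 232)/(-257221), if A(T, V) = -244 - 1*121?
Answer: 73259007901/92191093052 ≈ 0.79464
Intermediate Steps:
A(T, V) = -365 (A(T, V) = -244 - 121 = -365)
-284301/(-358412) + A(-320, 232)/(-257221) = -284301/(-358412) - 365/(-257221) = -284301*(-1/358412) - 365*(-1/257221) = 284301/358412 + 365/257221 = 73259007901/92191093052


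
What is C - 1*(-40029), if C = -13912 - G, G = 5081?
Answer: 21036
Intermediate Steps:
C = -18993 (C = -13912 - 1*5081 = -13912 - 5081 = -18993)
C - 1*(-40029) = -18993 - 1*(-40029) = -18993 + 40029 = 21036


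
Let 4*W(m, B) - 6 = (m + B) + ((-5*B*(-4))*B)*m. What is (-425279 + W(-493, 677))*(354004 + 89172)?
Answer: -500880270203604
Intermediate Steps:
W(m, B) = 3/2 + B/4 + m/4 + 5*m*B² (W(m, B) = 3/2 + ((m + B) + ((-5*B*(-4))*B)*m)/4 = 3/2 + ((B + m) + ((20*B)*B)*m)/4 = 3/2 + ((B + m) + (20*B²)*m)/4 = 3/2 + ((B + m) + 20*m*B²)/4 = 3/2 + (B + m + 20*m*B²)/4 = 3/2 + (B/4 + m/4 + 5*m*B²) = 3/2 + B/4 + m/4 + 5*m*B²)
(-425279 + W(-493, 677))*(354004 + 89172) = (-425279 + (3/2 + (¼)*677 + (¼)*(-493) + 5*(-493)*677²))*(354004 + 89172) = (-425279 + (3/2 + 677/4 - 493/4 + 5*(-493)*458329))*443176 = (-425279 + (3/2 + 677/4 - 493/4 - 1129780985))*443176 = (-425279 - 2259561875/2)*443176 = -2260412433/2*443176 = -500880270203604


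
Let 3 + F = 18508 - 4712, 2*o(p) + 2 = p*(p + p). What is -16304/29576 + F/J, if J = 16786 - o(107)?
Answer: 40113877/19734586 ≈ 2.0327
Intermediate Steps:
o(p) = -1 + p² (o(p) = -1 + (p*(p + p))/2 = -1 + (p*(2*p))/2 = -1 + (2*p²)/2 = -1 + p²)
F = 13793 (F = -3 + (18508 - 4712) = -3 + 13796 = 13793)
J = 5338 (J = 16786 - (-1 + 107²) = 16786 - (-1 + 11449) = 16786 - 1*11448 = 16786 - 11448 = 5338)
-16304/29576 + F/J = -16304/29576 + 13793/5338 = -16304*1/29576 + 13793*(1/5338) = -2038/3697 + 13793/5338 = 40113877/19734586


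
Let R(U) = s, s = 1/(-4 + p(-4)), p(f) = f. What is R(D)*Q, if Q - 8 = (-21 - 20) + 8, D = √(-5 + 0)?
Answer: 25/8 ≈ 3.1250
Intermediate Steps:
D = I*√5 (D = √(-5) = I*√5 ≈ 2.2361*I)
Q = -25 (Q = 8 + ((-21 - 20) + 8) = 8 + (-41 + 8) = 8 - 33 = -25)
s = -⅛ (s = 1/(-4 - 4) = 1/(-8) = -⅛ ≈ -0.12500)
R(U) = -⅛
R(D)*Q = -⅛*(-25) = 25/8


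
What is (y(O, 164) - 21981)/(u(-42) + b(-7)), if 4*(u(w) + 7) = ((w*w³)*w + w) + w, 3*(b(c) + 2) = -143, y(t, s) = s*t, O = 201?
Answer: -32949/98018657 ≈ -0.00033615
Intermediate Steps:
b(c) = -149/3 (b(c) = -2 + (⅓)*(-143) = -2 - 143/3 = -149/3)
u(w) = -7 + w/2 + w⁵/4 (u(w) = -7 + (((w*w³)*w + w) + w)/4 = -7 + ((w⁴*w + w) + w)/4 = -7 + ((w⁵ + w) + w)/4 = -7 + ((w + w⁵) + w)/4 = -7 + (w⁵ + 2*w)/4 = -7 + (w/2 + w⁵/4) = -7 + w/2 + w⁵/4)
(y(O, 164) - 21981)/(u(-42) + b(-7)) = (164*201 - 21981)/((-7 + (½)*(-42) + (¼)*(-42)⁵) - 149/3) = (32964 - 21981)/((-7 - 21 + (¼)*(-130691232)) - 149/3) = 10983/((-7 - 21 - 32672808) - 149/3) = 10983/(-32672836 - 149/3) = 10983/(-98018657/3) = 10983*(-3/98018657) = -32949/98018657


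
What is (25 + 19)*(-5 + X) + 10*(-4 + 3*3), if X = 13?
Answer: 402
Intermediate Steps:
(25 + 19)*(-5 + X) + 10*(-4 + 3*3) = (25 + 19)*(-5 + 13) + 10*(-4 + 3*3) = 44*8 + 10*(-4 + 9) = 352 + 10*5 = 352 + 50 = 402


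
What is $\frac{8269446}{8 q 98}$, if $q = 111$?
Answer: $\frac{1378241}{14504} \approx 95.025$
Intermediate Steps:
$\frac{8269446}{8 q 98} = \frac{8269446}{8 \cdot 111 \cdot 98} = \frac{8269446}{888 \cdot 98} = \frac{8269446}{87024} = 8269446 \cdot \frac{1}{87024} = \frac{1378241}{14504}$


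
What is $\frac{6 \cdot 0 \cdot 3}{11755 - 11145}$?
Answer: $0$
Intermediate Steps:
$\frac{6 \cdot 0 \cdot 3}{11755 - 11145} = \frac{0 \cdot 3}{610} = \frac{1}{610} \cdot 0 = 0$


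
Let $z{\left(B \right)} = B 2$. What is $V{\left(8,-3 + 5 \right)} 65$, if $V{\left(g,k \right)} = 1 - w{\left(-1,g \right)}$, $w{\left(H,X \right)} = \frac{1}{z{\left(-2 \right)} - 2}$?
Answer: $\frac{455}{6} \approx 75.833$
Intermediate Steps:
$z{\left(B \right)} = 2 B$
$w{\left(H,X \right)} = - \frac{1}{6}$ ($w{\left(H,X \right)} = \frac{1}{2 \left(-2\right) - 2} = \frac{1}{-4 - 2} = \frac{1}{-6} = - \frac{1}{6}$)
$V{\left(g,k \right)} = \frac{7}{6}$ ($V{\left(g,k \right)} = 1 - - \frac{1}{6} = 1 + \frac{1}{6} = \frac{7}{6}$)
$V{\left(8,-3 + 5 \right)} 65 = \frac{7}{6} \cdot 65 = \frac{455}{6}$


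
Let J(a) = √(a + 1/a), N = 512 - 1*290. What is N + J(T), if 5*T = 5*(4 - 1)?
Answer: 222 + √30/3 ≈ 223.83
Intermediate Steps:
N = 222 (N = 512 - 290 = 222)
T = 3 (T = (5*(4 - 1))/5 = (5*3)/5 = (⅕)*15 = 3)
N + J(T) = 222 + √(3 + 1/3) = 222 + √(3 + ⅓) = 222 + √(10/3) = 222 + √30/3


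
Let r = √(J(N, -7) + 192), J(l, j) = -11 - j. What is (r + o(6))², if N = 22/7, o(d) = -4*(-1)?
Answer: 204 + 16*√47 ≈ 313.69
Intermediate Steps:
o(d) = 4
N = 22/7 (N = 22*(⅐) = 22/7 ≈ 3.1429)
r = 2*√47 (r = √((-11 - 1*(-7)) + 192) = √((-11 + 7) + 192) = √(-4 + 192) = √188 = 2*√47 ≈ 13.711)
(r + o(6))² = (2*√47 + 4)² = (4 + 2*√47)²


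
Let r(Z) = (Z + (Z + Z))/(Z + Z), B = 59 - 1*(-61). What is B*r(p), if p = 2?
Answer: 180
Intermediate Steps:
B = 120 (B = 59 + 61 = 120)
r(Z) = 3/2 (r(Z) = (Z + 2*Z)/((2*Z)) = (3*Z)*(1/(2*Z)) = 3/2)
B*r(p) = 120*(3/2) = 180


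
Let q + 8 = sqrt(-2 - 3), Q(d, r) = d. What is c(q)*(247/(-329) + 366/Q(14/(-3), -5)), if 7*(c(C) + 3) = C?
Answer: 755450/2303 - 26050*I*sqrt(5)/2303 ≈ 328.03 - 25.293*I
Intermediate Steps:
q = -8 + I*sqrt(5) (q = -8 + sqrt(-2 - 3) = -8 + sqrt(-5) = -8 + I*sqrt(5) ≈ -8.0 + 2.2361*I)
c(C) = -3 + C/7
c(q)*(247/(-329) + 366/Q(14/(-3), -5)) = (-3 + (-8 + I*sqrt(5))/7)*(247/(-329) + 366/((14/(-3)))) = (-3 + (-8/7 + I*sqrt(5)/7))*(247*(-1/329) + 366/((14*(-1/3)))) = (-29/7 + I*sqrt(5)/7)*(-247/329 + 366/(-14/3)) = (-29/7 + I*sqrt(5)/7)*(-247/329 + 366*(-3/14)) = (-29/7 + I*sqrt(5)/7)*(-247/329 - 549/7) = (-29/7 + I*sqrt(5)/7)*(-26050/329) = 755450/2303 - 26050*I*sqrt(5)/2303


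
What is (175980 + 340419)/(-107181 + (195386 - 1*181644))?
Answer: -516399/93439 ≈ -5.5266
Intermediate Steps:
(175980 + 340419)/(-107181 + (195386 - 1*181644)) = 516399/(-107181 + (195386 - 181644)) = 516399/(-107181 + 13742) = 516399/(-93439) = 516399*(-1/93439) = -516399/93439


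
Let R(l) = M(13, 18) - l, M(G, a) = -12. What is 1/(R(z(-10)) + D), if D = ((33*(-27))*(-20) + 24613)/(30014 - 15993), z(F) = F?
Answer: 14021/14391 ≈ 0.97429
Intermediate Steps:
D = 42433/14021 (D = (-891*(-20) + 24613)/14021 = (17820 + 24613)*(1/14021) = 42433*(1/14021) = 42433/14021 ≈ 3.0264)
R(l) = -12 - l
1/(R(z(-10)) + D) = 1/((-12 - 1*(-10)) + 42433/14021) = 1/((-12 + 10) + 42433/14021) = 1/(-2 + 42433/14021) = 1/(14391/14021) = 14021/14391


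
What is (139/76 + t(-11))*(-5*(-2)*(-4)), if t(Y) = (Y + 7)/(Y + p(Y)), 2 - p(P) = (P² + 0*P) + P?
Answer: -168450/2261 ≈ -74.502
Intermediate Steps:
p(P) = 2 - P - P² (p(P) = 2 - ((P² + 0*P) + P) = 2 - ((P² + 0) + P) = 2 - (P² + P) = 2 - (P + P²) = 2 + (-P - P²) = 2 - P - P²)
t(Y) = (7 + Y)/(2 - Y²) (t(Y) = (Y + 7)/(Y + (2 - Y - Y²)) = (7 + Y)/(2 - Y²))
(139/76 + t(-11))*(-5*(-2)*(-4)) = (139/76 + (-7 - 1*(-11))/(-2 + (-11)²))*(-5*(-2)*(-4)) = (139*(1/76) + (-7 + 11)/(-2 + 121))*(10*(-4)) = (139/76 + 4/119)*(-40) = (16845/9044)*(-40) = -168450/2261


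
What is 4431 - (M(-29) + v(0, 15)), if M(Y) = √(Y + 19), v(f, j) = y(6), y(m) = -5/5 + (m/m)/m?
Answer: 26591/6 - I*√10 ≈ 4431.8 - 3.1623*I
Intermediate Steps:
y(m) = -1 + 1/m (y(m) = -5*⅕ + 1/m = -1 + 1/m)
v(f, j) = -⅚ (v(f, j) = (1 - 1*6)/6 = (1 - 6)/6 = (⅙)*(-5) = -⅚)
M(Y) = √(19 + Y)
4431 - (M(-29) + v(0, 15)) = 4431 - (√(19 - 29) - ⅚) = 4431 - (√(-10) - ⅚) = 4431 - (I*√10 - ⅚) = 4431 - (-⅚ + I*√10) = 4431 + (⅚ - I*√10) = 26591/6 - I*√10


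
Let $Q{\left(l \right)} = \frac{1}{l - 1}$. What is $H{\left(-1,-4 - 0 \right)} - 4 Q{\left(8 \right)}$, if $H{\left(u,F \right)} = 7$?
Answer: $\frac{45}{7} \approx 6.4286$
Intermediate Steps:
$Q{\left(l \right)} = \frac{1}{-1 + l}$
$H{\left(-1,-4 - 0 \right)} - 4 Q{\left(8 \right)} = 7 - \frac{4}{-1 + 8} = 7 - \frac{4}{7} = \frac{45}{7}$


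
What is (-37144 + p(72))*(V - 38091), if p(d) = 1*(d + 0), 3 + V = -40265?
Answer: 2904924848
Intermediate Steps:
V = -40268 (V = -3 - 40265 = -40268)
p(d) = d (p(d) = 1*d = d)
(-37144 + p(72))*(V - 38091) = (-37144 + 72)*(-40268 - 38091) = -37072*(-78359) = 2904924848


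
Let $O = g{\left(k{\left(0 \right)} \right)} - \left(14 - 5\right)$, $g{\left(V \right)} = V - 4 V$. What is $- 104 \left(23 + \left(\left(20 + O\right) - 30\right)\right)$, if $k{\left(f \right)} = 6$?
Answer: $1456$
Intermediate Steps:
$g{\left(V \right)} = - 3 V$
$O = -27$ ($O = \left(-3\right) 6 - \left(14 - 5\right) = -18 - 9 = -27$)
$- 104 \left(23 + \left(\left(20 + O\right) - 30\right)\right) = - 104 \left(23 + \left(\left(20 - 27\right) - 30\right)\right) = - 104 \left(23 - 37\right) = \left(-104\right) \left(-14\right) = 1456$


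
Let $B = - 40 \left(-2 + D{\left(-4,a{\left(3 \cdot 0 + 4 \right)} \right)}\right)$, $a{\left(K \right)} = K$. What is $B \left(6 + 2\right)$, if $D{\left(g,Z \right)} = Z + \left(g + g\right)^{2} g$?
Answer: $81280$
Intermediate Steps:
$D{\left(g,Z \right)} = Z + 4 g^{3}$ ($D{\left(g,Z \right)} = Z + \left(2 g\right)^{2} g = Z + 4 g^{2} g = Z + 4 g^{3}$)
$B = 10160$ ($B = - 40 \left(-2 + \left(\left(3 \cdot 0 + 4\right) + 4 \left(-4\right)^{3}\right)\right) = - 40 \left(-2 + \left(\left(0 + 4\right) + 4 \left(-64\right)\right)\right) = - 40 \left(-2 + \left(4 - 256\right)\right) = - 40 \left(-2 - 252\right) = \left(-40\right) \left(-254\right) = 10160$)
$B \left(6 + 2\right) = 10160 \left(6 + 2\right) = 10160 \cdot 8 = 81280$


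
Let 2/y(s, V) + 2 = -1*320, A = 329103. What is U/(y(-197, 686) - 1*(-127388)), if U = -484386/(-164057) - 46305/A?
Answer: 905274535039/41012591919047991 ≈ 2.2073e-5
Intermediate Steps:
y(s, V) = -1/161 (y(s, V) = 2/(-2 - 1*320) = 2/(-2 - 320) = 2/(-322) = 2*(-1/322) = -1/161)
U = 5622823199/1999690773 (U = -484386/(-164057) - 46305/329103 = -484386*(-1/164057) - 46305*1/329103 = 484386/164057 - 1715/12189 = 5622823199/1999690773 ≈ 2.8118)
U/(y(-197, 686) - 1*(-127388)) = 5622823199/(1999690773*(-1/161 - 1*(-127388))) = 5622823199/(1999690773*(-1/161 + 127388)) = 5622823199/(1999690773*(20509467/161)) = (5622823199/1999690773)*(161/20509467) = 905274535039/41012591919047991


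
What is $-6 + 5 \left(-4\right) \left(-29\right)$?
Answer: $574$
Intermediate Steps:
$-6 + 5 \left(-4\right) \left(-29\right) = -6 - -580 = -6 + 580 = 574$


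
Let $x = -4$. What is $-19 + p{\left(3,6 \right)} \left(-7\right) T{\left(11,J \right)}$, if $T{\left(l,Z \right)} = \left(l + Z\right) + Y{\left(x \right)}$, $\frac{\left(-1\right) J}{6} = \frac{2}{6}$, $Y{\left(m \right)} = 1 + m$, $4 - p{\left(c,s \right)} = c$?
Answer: $-61$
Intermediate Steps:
$p{\left(c,s \right)} = 4 - c$
$J = -2$ ($J = - 6 \cdot \frac{2}{6} = - 6 \cdot 2 \cdot \frac{1}{6} = \left(-6\right) \frac{1}{3} = -2$)
$T{\left(l,Z \right)} = -3 + Z + l$ ($T{\left(l,Z \right)} = \left(l + Z\right) + \left(1 - 4\right) = \left(Z + l\right) - 3 = -3 + Z + l$)
$-19 + p{\left(3,6 \right)} \left(-7\right) T{\left(11,J \right)} = -19 + \left(4 - 3\right) \left(-7\right) \left(-3 - 2 + 11\right) = -19 + \left(4 - 3\right) \left(-7\right) 6 = -19 + 1 \left(-7\right) 6 = -19 - 42 = -61$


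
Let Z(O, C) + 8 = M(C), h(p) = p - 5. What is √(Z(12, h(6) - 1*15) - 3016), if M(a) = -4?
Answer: 2*I*√757 ≈ 55.027*I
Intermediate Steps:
h(p) = -5 + p
Z(O, C) = -12 (Z(O, C) = -8 - 4 = -12)
√(Z(12, h(6) - 1*15) - 3016) = √(-12 - 3016) = √(-3028) = 2*I*√757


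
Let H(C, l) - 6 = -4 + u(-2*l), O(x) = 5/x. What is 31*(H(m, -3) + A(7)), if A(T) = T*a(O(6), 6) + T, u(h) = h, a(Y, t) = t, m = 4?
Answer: 1767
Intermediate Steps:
H(C, l) = 2 - 2*l (H(C, l) = 6 + (-4 - 2*l) = 2 - 2*l)
A(T) = 7*T (A(T) = T*6 + T = 6*T + T = 7*T)
31*(H(m, -3) + A(7)) = 31*((2 - 2*(-3)) + 7*7) = 31*((2 + 6) + 49) = 31*(8 + 49) = 31*57 = 1767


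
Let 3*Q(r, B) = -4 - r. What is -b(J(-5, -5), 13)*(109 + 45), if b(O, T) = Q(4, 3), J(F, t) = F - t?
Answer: 1232/3 ≈ 410.67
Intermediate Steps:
Q(r, B) = -4/3 - r/3 (Q(r, B) = (-4 - r)/3 = -4/3 - r/3)
b(O, T) = -8/3 (b(O, T) = -4/3 - 1/3*4 = -4/3 - 4/3 = -8/3)
-b(J(-5, -5), 13)*(109 + 45) = -(-8)*(109 + 45)/3 = -(-8)*154/3 = -1*(-1232/3) = 1232/3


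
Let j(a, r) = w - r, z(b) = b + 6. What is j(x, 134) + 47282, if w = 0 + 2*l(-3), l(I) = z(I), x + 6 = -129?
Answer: 47154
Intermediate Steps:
z(b) = 6 + b
x = -135 (x = -6 - 129 = -135)
l(I) = 6 + I
w = 6 (w = 0 + 2*(6 - 3) = 0 + 2*3 = 0 + 6 = 6)
j(a, r) = 6 - r
j(x, 134) + 47282 = (6 - 1*134) + 47282 = (6 - 134) + 47282 = -128 + 47282 = 47154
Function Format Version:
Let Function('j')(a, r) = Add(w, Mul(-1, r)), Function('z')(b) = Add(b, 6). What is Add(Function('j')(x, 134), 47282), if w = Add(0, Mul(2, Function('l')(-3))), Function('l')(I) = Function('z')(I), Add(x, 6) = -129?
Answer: 47154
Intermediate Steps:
Function('z')(b) = Add(6, b)
x = -135 (x = Add(-6, -129) = -135)
Function('l')(I) = Add(6, I)
w = 6 (w = Add(0, Mul(2, Add(6, -3))) = Add(0, Mul(2, 3)) = Add(0, 6) = 6)
Function('j')(a, r) = Add(6, Mul(-1, r))
Add(Function('j')(x, 134), 47282) = Add(Add(6, Mul(-1, 134)), 47282) = Add(Add(6, -134), 47282) = Add(-128, 47282) = 47154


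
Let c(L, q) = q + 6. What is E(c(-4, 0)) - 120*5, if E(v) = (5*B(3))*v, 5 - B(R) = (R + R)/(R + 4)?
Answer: -3330/7 ≈ -475.71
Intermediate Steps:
c(L, q) = 6 + q
B(R) = 5 - 2*R/(4 + R) (B(R) = 5 - (R + R)/(R + 4) = 5 - 2*R/(4 + R))
E(v) = 145*v/7 (E(v) = (5*((20 + 3*3)/(4 + 3)))*v = (5*((20 + 9)/7))*v = (5*((⅐)*29))*v = (5*(29/7))*v = 145*v/7)
E(c(-4, 0)) - 120*5 = 145*(6 + 0)/7 - 120*5 = (145/7)*6 - 600 = 870/7 - 600 = -3330/7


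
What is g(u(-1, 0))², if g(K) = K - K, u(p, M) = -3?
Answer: 0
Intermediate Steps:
g(K) = 0
g(u(-1, 0))² = 0² = 0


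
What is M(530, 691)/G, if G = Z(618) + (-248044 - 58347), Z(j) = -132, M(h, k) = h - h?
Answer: 0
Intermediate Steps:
M(h, k) = 0
G = -306523 (G = -132 + (-248044 - 58347) = -132 - 306391 = -306523)
M(530, 691)/G = 0/(-306523) = 0*(-1/306523) = 0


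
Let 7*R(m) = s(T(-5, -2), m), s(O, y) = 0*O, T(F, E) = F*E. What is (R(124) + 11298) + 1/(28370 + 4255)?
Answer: 368597251/32625 ≈ 11298.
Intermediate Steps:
T(F, E) = E*F
s(O, y) = 0
R(m) = 0 (R(m) = (⅐)*0 = 0)
(R(124) + 11298) + 1/(28370 + 4255) = (0 + 11298) + 1/(28370 + 4255) = 11298 + 1/32625 = 368597251/32625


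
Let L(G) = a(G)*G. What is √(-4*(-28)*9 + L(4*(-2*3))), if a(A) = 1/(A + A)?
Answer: √4034/2 ≈ 31.757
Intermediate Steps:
a(A) = 1/(2*A)
L(G) = ½ (L(G) = (1/(2*G))*G = ½)
√(-4*(-28)*9 + L(4*(-2*3))) = √(-4*(-28)*9 + ½) = √(112*9 + ½) = √(1008 + ½) = √(2017/2) = √4034/2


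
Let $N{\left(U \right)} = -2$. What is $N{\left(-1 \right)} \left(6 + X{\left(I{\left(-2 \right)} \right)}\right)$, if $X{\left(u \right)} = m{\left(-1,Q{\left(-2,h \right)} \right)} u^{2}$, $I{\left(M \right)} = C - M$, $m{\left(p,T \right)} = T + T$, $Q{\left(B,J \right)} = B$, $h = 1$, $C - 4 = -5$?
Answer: $-4$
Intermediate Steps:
$C = -1$ ($C = 4 - 5 = -1$)
$m{\left(p,T \right)} = 2 T$
$I{\left(M \right)} = -1 - M$
$X{\left(u \right)} = - 4 u^{2}$ ($X{\left(u \right)} = 2 \left(-2\right) u^{2} = - 4 u^{2}$)
$N{\left(-1 \right)} \left(6 + X{\left(I{\left(-2 \right)} \right)}\right) = - 2 \left(6 - 4 \left(-1 - -2\right)^{2}\right) = - 2 \left(6 - 4 \left(-1 + 2\right)^{2}\right) = - 2 \left(6 - 4 \cdot 1^{2}\right) = - 2 \left(6 - 4\right) = \left(-2\right) 2 = -4$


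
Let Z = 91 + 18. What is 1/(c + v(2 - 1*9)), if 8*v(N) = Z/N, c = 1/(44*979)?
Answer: -603064/1173807 ≈ -0.51377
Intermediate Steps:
Z = 109
c = 1/43076 ≈ 2.3215e-5
v(N) = 109/(8*N) (v(N) = (109/N)/8 = 109/(8*N))
1/(c + v(2 - 1*9)) = 1/(1/43076 + 109/(8*(2 - 1*9))) = 1/(1/43076 + 109/(8*(2 - 9))) = 1/(1/43076 + (109/8)/(-7)) = 1/(1/43076 + (109/8)*(-1/7)) = 1/(1/43076 - 109/56) = 1/(-1173807/603064) = -603064/1173807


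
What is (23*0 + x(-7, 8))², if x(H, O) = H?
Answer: 49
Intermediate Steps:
(23*0 + x(-7, 8))² = (23*0 - 7)² = (0 - 7)² = (-7)² = 49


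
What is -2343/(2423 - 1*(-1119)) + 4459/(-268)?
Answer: -746441/43148 ≈ -17.300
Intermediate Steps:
-2343/(2423 - 1*(-1119)) + 4459/(-268) = -2343/(2423 + 1119) + 4459*(-1/268) = -2343/3542 - 4459/268 = -2343*1/3542 - 4459/268 = -213/322 - 4459/268 = -746441/43148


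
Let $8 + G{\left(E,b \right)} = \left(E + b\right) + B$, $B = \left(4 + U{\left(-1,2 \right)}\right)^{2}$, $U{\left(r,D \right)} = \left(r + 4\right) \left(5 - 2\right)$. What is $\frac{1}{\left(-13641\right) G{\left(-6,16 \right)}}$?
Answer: $- \frac{1}{2332611} \approx -4.287 \cdot 10^{-7}$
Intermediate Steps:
$U{\left(r,D \right)} = 12 + 3 r$ ($U{\left(r,D \right)} = \left(4 + r\right) 3 = 12 + 3 r$)
$B = 169$ ($B = \left(4 + \left(12 + 3 \left(-1\right)\right)\right)^{2} = \left(4 + \left(12 - 3\right)\right)^{2} = \left(4 + 9\right)^{2} = 13^{2} = 169$)
$G{\left(E,b \right)} = 161 + E + b$ ($G{\left(E,b \right)} = -8 + \left(\left(E + b\right) + 169\right) = -8 + \left(169 + E + b\right) = 161 + E + b$)
$\frac{1}{\left(-13641\right) G{\left(-6,16 \right)}} = \frac{1}{\left(-13641\right) \left(161 - 6 + 16\right)} = \frac{1}{\left(-13641\right) 171} = \frac{1}{-2332611} = - \frac{1}{2332611}$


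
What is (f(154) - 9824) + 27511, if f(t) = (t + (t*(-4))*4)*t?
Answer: -338053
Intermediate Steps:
f(t) = -15*t² (f(t) = (t - 4*t*4)*t = (t - 16*t)*t = (-15*t)*t = -15*t²)
(f(154) - 9824) + 27511 = (-15*154² - 9824) + 27511 = (-15*23716 - 9824) + 27511 = (-355740 - 9824) + 27511 = -365564 + 27511 = -338053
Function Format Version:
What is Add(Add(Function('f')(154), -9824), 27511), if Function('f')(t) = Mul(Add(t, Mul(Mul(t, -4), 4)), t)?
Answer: -338053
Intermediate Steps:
Function('f')(t) = Mul(-15, Pow(t, 2)) (Function('f')(t) = Mul(Add(t, Mul(Mul(-4, t), 4)), t) = Mul(Add(t, Mul(-16, t)), t) = Mul(Mul(-15, t), t) = Mul(-15, Pow(t, 2)))
Add(Add(Function('f')(154), -9824), 27511) = Add(Add(Mul(-15, Pow(154, 2)), -9824), 27511) = Add(Add(Mul(-15, 23716), -9824), 27511) = Add(Add(-355740, -9824), 27511) = Add(-365564, 27511) = -338053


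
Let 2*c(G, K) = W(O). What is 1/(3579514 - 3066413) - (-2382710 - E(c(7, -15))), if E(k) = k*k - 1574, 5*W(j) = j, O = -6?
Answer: 30544086186334/12827525 ≈ 2.3811e+6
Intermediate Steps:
W(j) = j/5
c(G, K) = -3/5 (c(G, K) = ((1/5)*(-6))/2 = (1/2)*(-6/5) = -3/5)
E(k) = -1574 + k**2 (E(k) = k**2 - 1574 = -1574 + k**2)
1/(3579514 - 3066413) - (-2382710 - E(c(7, -15))) = 1/(3579514 - 3066413) - (-2382710 - (-1574 + (-3/5)**2)) = 1/513101 - (-2382710 - (-1574 + 9/25)) = 1/513101 - (-2382710 - 1*(-39341/25)) = 1/513101 - (-2382710 + 39341/25) = 1/513101 - 1*(-59528409/25) = 1/513101 + 59528409/25 = 30544086186334/12827525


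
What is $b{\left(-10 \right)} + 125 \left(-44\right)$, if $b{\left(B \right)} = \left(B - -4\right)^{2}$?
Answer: $-5464$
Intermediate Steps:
$b{\left(B \right)} = \left(4 + B\right)^{2}$ ($b{\left(B \right)} = \left(B + 4\right)^{2} = \left(4 + B\right)^{2}$)
$b{\left(-10 \right)} + 125 \left(-44\right) = \left(4 - 10\right)^{2} + 125 \left(-44\right) = \left(-6\right)^{2} - 5500 = 36 - 5500 = -5464$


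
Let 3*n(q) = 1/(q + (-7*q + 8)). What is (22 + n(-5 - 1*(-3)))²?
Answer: 1745041/3600 ≈ 484.73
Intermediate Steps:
n(q) = 1/(3*(8 - 6*q)) (n(q) = 1/(3*(q + (-7*q + 8))) = 1/(3*(q + (8 - 7*q))) = 1/(3*(8 - 6*q)))
(22 + n(-5 - 1*(-3)))² = (22 - 1/(-24 + 18*(-5 - 1*(-3))))² = (22 - 1/(-24 + 18*(-5 + 3)))² = (22 - 1/(-24 + 18*(-2)))² = (22 - 1/(-24 - 36))² = (22 - 1/(-60))² = (22 - 1*(-1/60))² = (22 + 1/60)² = (1321/60)² = 1745041/3600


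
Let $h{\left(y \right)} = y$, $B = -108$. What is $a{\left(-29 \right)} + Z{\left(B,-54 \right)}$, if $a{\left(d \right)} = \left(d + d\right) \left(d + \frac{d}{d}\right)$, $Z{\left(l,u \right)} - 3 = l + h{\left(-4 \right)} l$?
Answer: $1951$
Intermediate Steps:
$Z{\left(l,u \right)} = 3 - 3 l$ ($Z{\left(l,u \right)} = 3 + \left(l - 4 l\right) = 3 - 3 l$)
$a{\left(d \right)} = 2 d \left(1 + d\right)$ ($a{\left(d \right)} = 2 d \left(d + 1\right) = 2 d \left(1 + d\right)$)
$a{\left(-29 \right)} + Z{\left(B,-54 \right)} = 2 \left(-29\right) \left(1 - 29\right) + \left(3 - -324\right) = 2 \left(-29\right) \left(-28\right) + \left(3 + 324\right) = 1624 + 327 = 1951$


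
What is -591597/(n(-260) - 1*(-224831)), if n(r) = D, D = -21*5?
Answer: -591597/224726 ≈ -2.6325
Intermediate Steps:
D = -105
n(r) = -105
-591597/(n(-260) - 1*(-224831)) = -591597/(-105 - 1*(-224831)) = -591597/(-105 + 224831) = -591597/224726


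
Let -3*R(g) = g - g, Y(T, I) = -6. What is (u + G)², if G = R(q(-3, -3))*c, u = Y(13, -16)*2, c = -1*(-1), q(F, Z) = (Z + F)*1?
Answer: 144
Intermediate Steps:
q(F, Z) = F + Z (q(F, Z) = (F + Z)*1 = F + Z)
R(g) = 0 (R(g) = -(g - g)/3 = -⅓*0 = 0)
c = 1
u = -12 (u = -6*2 = -12)
G = 0 (G = 0*1 = 0)
(u + G)² = (-12 + 0)² = (-12)² = 144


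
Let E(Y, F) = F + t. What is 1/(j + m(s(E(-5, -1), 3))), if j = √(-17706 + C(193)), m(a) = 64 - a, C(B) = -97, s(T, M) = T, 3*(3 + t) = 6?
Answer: 66/22159 - I*√17803/22159 ≈ 0.0029785 - 0.0060214*I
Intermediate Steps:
t = -1 (t = -3 + (⅓)*6 = -3 + 2 = -1)
E(Y, F) = -1 + F (E(Y, F) = F - 1 = -1 + F)
j = I*√17803 (j = √(-17706 - 97) = √(-17803) = I*√17803 ≈ 133.43*I)
1/(j + m(s(E(-5, -1), 3))) = 1/(I*√17803 + (64 - (-1 - 1))) = 1/(I*√17803 + (64 - 1*(-2))) = 1/(I*√17803 + (64 + 2)) = 1/(I*√17803 + 66) = 1/(66 + I*√17803)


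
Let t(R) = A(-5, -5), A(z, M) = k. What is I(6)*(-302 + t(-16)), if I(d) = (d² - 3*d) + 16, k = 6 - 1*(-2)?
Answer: -9996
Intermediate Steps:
k = 8 (k = 6 + 2 = 8)
I(d) = 16 + d² - 3*d
A(z, M) = 8
t(R) = 8
I(6)*(-302 + t(-16)) = (16 + 6² - 3*6)*(-302 + 8) = (16 + 36 - 18)*(-294) = 34*(-294) = -9996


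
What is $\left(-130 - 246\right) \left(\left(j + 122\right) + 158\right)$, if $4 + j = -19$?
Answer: $-96632$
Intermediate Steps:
$j = -23$ ($j = -4 - 19 = -23$)
$\left(-130 - 246\right) \left(\left(j + 122\right) + 158\right) = \left(-130 - 246\right) \left(\left(-23 + 122\right) + 158\right) = - 376 \left(99 + 158\right) = \left(-376\right) 257 = -96632$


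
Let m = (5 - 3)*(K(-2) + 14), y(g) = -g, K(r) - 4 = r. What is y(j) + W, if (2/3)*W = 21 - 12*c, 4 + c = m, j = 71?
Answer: -1087/2 ≈ -543.50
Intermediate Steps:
K(r) = 4 + r
m = 32 (m = (5 - 3)*((4 - 2) + 14) = 2*(2 + 14) = 2*16 = 32)
c = 28 (c = -4 + 32 = 28)
W = -945/2 (W = 3*(21 - 12*28)/2 = 3*(21 - 336)/2 = (3/2)*(-315) = -945/2 ≈ -472.50)
y(j) + W = -1*71 - 945/2 = -71 - 945/2 = -1087/2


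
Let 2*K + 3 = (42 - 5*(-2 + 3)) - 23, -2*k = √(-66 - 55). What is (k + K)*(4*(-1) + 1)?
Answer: -33/2 + 33*I/2 ≈ -16.5 + 16.5*I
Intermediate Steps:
k = -11*I/2 (k = -√(-66 - 55)/2 = -11*I/2 ≈ -5.5*I)
K = 11/2 (K = -3/2 + ((42 - 5*(-2 + 3)) - 23)/2 = -3/2 + ((42 - 5*1) - 23)/2 = -3/2 + ((42 - 5) - 23)/2 = -3/2 + (37 - 23)/2 = -3/2 + (½)*14 = -3/2 + 7 = 11/2 ≈ 5.5000)
(k + K)*(4*(-1) + 1) = (-11*I/2 + 11/2)*(4*(-1) + 1) = (11/2 - 11*I/2)*(-4 + 1) = (11/2 - 11*I/2)*(-3) = -33/2 + 33*I/2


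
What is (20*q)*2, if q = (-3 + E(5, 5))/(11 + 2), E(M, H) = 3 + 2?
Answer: 80/13 ≈ 6.1538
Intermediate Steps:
E(M, H) = 5
q = 2/13 (q = (-3 + 5)/(11 + 2) = 2/13 ≈ 0.15385)
(20*q)*2 = (20*(2/13))*2 = (40/13)*2 = 80/13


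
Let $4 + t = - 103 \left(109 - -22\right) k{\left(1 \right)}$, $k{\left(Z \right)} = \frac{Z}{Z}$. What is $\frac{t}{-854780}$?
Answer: $\frac{13497}{854780} \approx 0.01579$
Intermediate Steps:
$k{\left(Z \right)} = 1$
$t = -13497$ ($t = -4 + - 103 \left(109 - -22\right) 1 = -4 + - 103 \left(109 + \left(-17 + 39\right)\right) 1 = -4 + - 103 \left(109 + 22\right) 1 = -4 + \left(-103\right) 131 \cdot 1 = -4 - 13493 = -13497$)
$\frac{t}{-854780} = - \frac{13497}{-854780} = \left(-13497\right) \left(- \frac{1}{854780}\right) = \frac{13497}{854780}$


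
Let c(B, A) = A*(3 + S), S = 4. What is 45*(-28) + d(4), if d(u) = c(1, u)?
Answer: -1232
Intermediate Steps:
c(B, A) = 7*A (c(B, A) = A*(3 + 4) = A*7 = 7*A)
d(u) = 7*u
45*(-28) + d(4) = 45*(-28) + 7*4 = -1260 + 28 = -1232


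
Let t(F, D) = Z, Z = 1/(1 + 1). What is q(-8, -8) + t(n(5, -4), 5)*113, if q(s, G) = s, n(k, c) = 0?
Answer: 97/2 ≈ 48.500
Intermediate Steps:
Z = ½ (Z = 1/2 = ½ ≈ 0.50000)
t(F, D) = ½
q(-8, -8) + t(n(5, -4), 5)*113 = -8 + (½)*113 = -8 + 113/2 = 97/2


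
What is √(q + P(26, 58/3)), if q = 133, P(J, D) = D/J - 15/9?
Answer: √22321/13 ≈ 11.492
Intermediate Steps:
P(J, D) = -5/3 + D/J (P(J, D) = D/J - 15*⅑ = D/J - 5/3 = -5/3 + D/J)
√(q + P(26, 58/3)) = √(133 + (-5/3 + (58/3)/26)) = √(133 + (-5/3 + (58*(⅓))*(1/26))) = √(133 + (-5/3 + (58/3)*(1/26))) = √(133 + (-5/3 + 29/39)) = √(133 - 12/13) = √(1717/13) = √22321/13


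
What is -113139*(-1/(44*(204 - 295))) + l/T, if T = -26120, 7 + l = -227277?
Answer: -19664861/1005620 ≈ -19.555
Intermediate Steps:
l = -227284 (l = -7 - 227277 = -227284)
-113139*(-1/(44*(204 - 295))) + l/T = -113139*(-1/(44*(204 - 295))) - 227284/(-26120) = -113139/((-44*(-91))) - 227284*(-1/26120) = -113139/4004 + 56821/6530 = -113139*1/4004 + 56821/6530 = -8703/308 + 56821/6530 = -19664861/1005620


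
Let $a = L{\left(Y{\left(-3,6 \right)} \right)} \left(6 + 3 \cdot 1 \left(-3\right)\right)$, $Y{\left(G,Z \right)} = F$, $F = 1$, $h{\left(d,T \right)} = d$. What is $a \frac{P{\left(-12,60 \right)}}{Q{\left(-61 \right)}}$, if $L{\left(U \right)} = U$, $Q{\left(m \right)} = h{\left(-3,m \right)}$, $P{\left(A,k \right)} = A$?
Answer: $-12$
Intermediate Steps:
$Q{\left(m \right)} = -3$
$Y{\left(G,Z \right)} = 1$
$a = -3$ ($a = 1 \left(6 + 3 \cdot 1 \left(-3\right)\right) = 1 \left(6 + 3 \left(-3\right)\right) = 1 \left(6 - 9\right) = 1 \left(-3\right) = -3$)
$a \frac{P{\left(-12,60 \right)}}{Q{\left(-61 \right)}} = - 3 \left(- \frac{12}{-3}\right) = - 3 \left(\left(-12\right) \left(- \frac{1}{3}\right)\right) = \left(-3\right) 4 = -12$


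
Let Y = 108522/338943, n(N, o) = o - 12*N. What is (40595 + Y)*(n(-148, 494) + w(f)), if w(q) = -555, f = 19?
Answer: 7865847275335/112981 ≈ 6.9621e+7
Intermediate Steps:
Y = 36174/112981 (Y = 108522*(1/338943) = 36174/112981 ≈ 0.32018)
(40595 + Y)*(n(-148, 494) + w(f)) = (40595 + 36174/112981)*((494 - 12*(-148)) - 555) = 4586499869*((494 + 1776) - 555)/112981 = 4586499869*(2270 - 555)/112981 = (4586499869/112981)*1715 = 7865847275335/112981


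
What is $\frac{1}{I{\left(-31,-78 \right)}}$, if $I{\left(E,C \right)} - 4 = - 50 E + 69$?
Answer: $\frac{1}{1623} \approx 0.00061614$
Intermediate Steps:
$I{\left(E,C \right)} = 73 - 50 E$ ($I{\left(E,C \right)} = 4 - \left(-69 + 50 E\right) = 73 - 50 E$)
$\frac{1}{I{\left(-31,-78 \right)}} = \frac{1}{73 - -1550} = \frac{1}{73 + 1550} = \frac{1}{1623}$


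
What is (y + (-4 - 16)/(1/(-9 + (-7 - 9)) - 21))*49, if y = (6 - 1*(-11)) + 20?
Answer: 489069/263 ≈ 1859.6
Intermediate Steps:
y = 37 (y = (6 + 11) + 20 = 17 + 20 = 37)
(y + (-4 - 16)/(1/(-9 + (-7 - 9)) - 21))*49 = (37 + (-4 - 16)/(1/(-9 + (-7 - 9)) - 21))*49 = (37 - 20/(1/(-9 - 16) - 21))*49 = (37 - 20/(1/(-25) - 21))*49 = (37 - 20/(-1/25 - 21))*49 = (37 - 20/(-526/25))*49 = (37 - 20*(-25/526))*49 = (37 + 250/263)*49 = (9981/263)*49 = 489069/263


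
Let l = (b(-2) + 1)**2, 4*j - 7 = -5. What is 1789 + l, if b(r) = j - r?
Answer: 7205/4 ≈ 1801.3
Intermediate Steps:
j = 1/2 (j = 7/4 + (1/4)*(-5) = 7/4 - 5/4 = 1/2 ≈ 0.50000)
b(r) = 1/2 - r
l = 49/4 (l = ((1/2 - 1*(-2)) + 1)**2 = ((1/2 + 2) + 1)**2 = (5/2 + 1)**2 = (7/2)**2 = 49/4 ≈ 12.250)
1789 + l = 1789 + 49/4 = 7205/4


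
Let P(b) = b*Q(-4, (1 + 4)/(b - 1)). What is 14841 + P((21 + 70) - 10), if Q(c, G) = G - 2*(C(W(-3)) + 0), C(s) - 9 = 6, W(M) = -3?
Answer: 198657/16 ≈ 12416.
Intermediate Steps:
C(s) = 15 (C(s) = 9 + 6 = 15)
Q(c, G) = -30 + G (Q(c, G) = G - 2*(15 + 0) = G - 2*15 = G - 30 = -30 + G)
P(b) = b*(-30 + 5/(-1 + b)) (P(b) = b*(-30 + (1 + 4)/(b - 1)) = b*(-30 + 5/(-1 + b)))
14841 + P((21 + 70) - 10) = 14841 + 5*((21 + 70) - 10)*(7 - 6*((21 + 70) - 10))/(-1 + ((21 + 70) - 10)) = 14841 + 5*(91 - 10)*(7 - 6*(91 - 10))/(-1 + (91 - 10)) = 14841 + 5*81*(7 - 6*81)/(-1 + 81) = 14841 + 5*81*(7 - 486)/80 = 14841 + 5*81*(1/80)*(-479) = 14841 - 38799/16 = 198657/16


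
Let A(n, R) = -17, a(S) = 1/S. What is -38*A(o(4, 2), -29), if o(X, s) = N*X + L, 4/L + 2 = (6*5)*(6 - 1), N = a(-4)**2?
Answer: 646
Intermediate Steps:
N = 1/16 (N = (1/(-4))**2 = (-1/4)**2 = 1/16 ≈ 0.062500)
L = 1/37 (L = 4/(-2 + (6*5)*(6 - 1)) = 4/(-2 + 30*5) = 4/(-2 + 150) = 4/148 = 4*(1/148) = 1/37 ≈ 0.027027)
o(X, s) = 1/37 + X/16 (o(X, s) = X/16 + 1/37 = 1/37 + X/16)
-38*A(o(4, 2), -29) = -38*(-17) = 646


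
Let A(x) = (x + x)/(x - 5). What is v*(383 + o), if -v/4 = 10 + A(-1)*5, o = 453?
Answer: -117040/3 ≈ -39013.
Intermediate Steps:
A(x) = 2*x/(-5 + x) (A(x) = (2*x)/(-5 + x) = 2*x/(-5 + x))
v = -140/3 (v = -4*(10 + (2*(-1)/(-5 - 1))*5) = -4*(10 + (2*(-1)/(-6))*5) = -4*(10 + (2*(-1)*(-1/6))*5) = -4*(10 + (1/3)*5) = -4*(10 + 5/3) = -4*35/3 = -140/3 ≈ -46.667)
v*(383 + o) = -140*(383 + 453)/3 = -140/3*836 = -117040/3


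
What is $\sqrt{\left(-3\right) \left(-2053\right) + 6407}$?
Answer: $\sqrt{12566} \approx 112.1$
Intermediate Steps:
$\sqrt{\left(-3\right) \left(-2053\right) + 6407} = \sqrt{6159 + 6407} = \sqrt{12566}$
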